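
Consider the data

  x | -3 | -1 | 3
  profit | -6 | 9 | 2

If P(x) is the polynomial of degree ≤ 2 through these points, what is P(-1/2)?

L_0(-1/2) = (1/2)·(-7/2)/[(-2)·(-6)] = -7/48
L_1(-1/2) = (5/2)·(-7/2)/[(2)·(-4)] = 35/32
L_2(-1/2) = (5/2)·(1/2)/[(6)·(4)] = 5/96
Sum: (-6)·(-7/48) + 9·(35/32) + 2·(5/96) = 1039/96

1039/96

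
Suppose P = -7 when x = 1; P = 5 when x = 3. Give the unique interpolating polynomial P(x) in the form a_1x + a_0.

P(x) = 6x - 13

L_0(x) = (x - 3) / [-2] = -(1/2)x + 3/2
L_1(x) = (x - 1) / [2] = (1/2)x - 1/2
P(x) = (-7)·L_0 + 5·L_1
  (-7)·L_0(x) = (7/2)x - 21/2
  5·L_1(x) = (5/2)x - 5/2
Adding term by term: 6x - 13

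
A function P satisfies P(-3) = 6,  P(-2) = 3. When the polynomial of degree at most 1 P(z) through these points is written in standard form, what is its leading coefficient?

-3

Build the Lagrange basis polynomials:
L_0(z) = (z + 2) / [-1] = -z - 2
L_1(z) = (z + 3) / [1] = z + 3
P(z) = 6·L_0 + 3·L_1
Only the coefficient of z is needed; take it from each L_i and combine:
6·(-1) + 3·(1) = -3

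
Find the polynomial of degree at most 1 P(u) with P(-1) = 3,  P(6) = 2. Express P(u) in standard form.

Build the Lagrange basis polynomials:
L_0(u) = (u - 6) / [-7] = -(1/7)u + 6/7
L_1(u) = (u + 1) / [7] = (1/7)u + 1/7
P(u) = 3·L_0 + 2·L_1
  3·L_0(u) = -(3/7)u + 18/7
  2·L_1(u) = (2/7)u + 2/7
Adding term by term: -(1/7)u + 20/7

P(u) = -(1/7)u + 20/7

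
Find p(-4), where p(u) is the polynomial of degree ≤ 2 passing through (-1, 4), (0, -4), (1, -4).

76

Using Newton's divided-difference form:
p[-1,0] = (-4 - 4) / (0 - (-1)) = -8
p[0,1] = (-4 - (-4)) / (1 - 0) = 0
p[-1,0,1] = (0 - (-8)) / (1 - (-1)) = 4
p(-4) = 4 + (-8)·(-3) + 4·(-3)·(-4) = 76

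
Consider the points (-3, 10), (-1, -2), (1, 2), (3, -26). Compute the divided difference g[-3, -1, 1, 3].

g[-3,-1] = (-2 - 10) / (-1 - (-3)) = -6
g[-1,1] = (2 - (-2)) / (1 - (-1)) = 2
g[1,3] = (-26 - 2) / (3 - 1) = -14
g[-3,-1,1] = (2 - (-6)) / (1 - (-3)) = 2
g[-1,1,3] = (-14 - 2) / (3 - (-1)) = -4
g[-3,-1,1,3] = (-4 - 2) / (3 - (-3)) = -1

-1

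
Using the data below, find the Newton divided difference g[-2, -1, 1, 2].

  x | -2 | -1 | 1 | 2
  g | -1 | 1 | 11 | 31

1

g[-2,-1] = (1 - (-1)) / (-1 - (-2)) = 2
g[-1,1] = (11 - 1) / (1 - (-1)) = 5
g[1,2] = (31 - 11) / (2 - 1) = 20
g[-2,-1,1] = (5 - 2) / (1 - (-2)) = 1
g[-1,1,2] = (20 - 5) / (2 - (-1)) = 5
g[-2,-1,1,2] = (5 - 1) / (2 - (-2)) = 1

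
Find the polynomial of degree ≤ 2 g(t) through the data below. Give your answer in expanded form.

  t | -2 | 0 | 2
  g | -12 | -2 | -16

g(t) = -3t^2 - t - 2

Newton's divided differences:
g[-2,0] = (-2 - (-12)) / (0 - (-2)) = 5
g[0,2] = (-16 - (-2)) / (2 - 0) = -7
g[-2,0,2] = (-7 - 5) / (2 - (-2)) = -3
g(t) = -12 + 5·(t + 2) + (-3)·(t + 2)t
Expanding: g(t) = -3t^2 - t - 2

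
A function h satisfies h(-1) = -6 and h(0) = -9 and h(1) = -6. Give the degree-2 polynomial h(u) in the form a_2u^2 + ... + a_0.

L_0(u) = u(u - 1) / [2] = (1/2)u^2 - (1/2)u
L_1(u) = (u + 1)(u - 1) / [-1] = -u^2 + 1
L_2(u) = (u + 1)u / [2] = (1/2)u^2 + (1/2)u
h(u) = (-6)·L_0 + (-9)·L_1 + (-6)·L_2
  (-6)·L_0(u) = -3u^2 + 3u
  (-9)·L_1(u) = 9u^2 - 9
  (-6)·L_2(u) = -3u^2 - 3u
Adding term by term: 3u^2 - 9

h(u) = 3u^2 - 9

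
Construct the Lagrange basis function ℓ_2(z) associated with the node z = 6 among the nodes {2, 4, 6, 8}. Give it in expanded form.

ℓ_2(z) = -(1/16)z^3 + (7/8)z^2 - (7/2)z + 4

ℓ_2(z) = (z - 2)(z - 4)(z - 8) / [(4)·(2)·(-2)]
       = (z^3 - 14z^2 + 56z - 64) / (-16)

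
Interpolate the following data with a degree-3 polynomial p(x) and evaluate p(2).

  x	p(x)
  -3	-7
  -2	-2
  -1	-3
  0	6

118

Evaluate each Lagrange basis at x = 2:
L_0(2) = (4)·(3)·(2)/[(-1)·(-2)·(-3)] = -4
L_1(2) = (5)·(3)·(2)/[(1)·(-1)·(-2)] = 15
L_2(2) = (5)·(4)·(2)/[(2)·(1)·(-1)] = -20
L_3(2) = (5)·(4)·(3)/[(3)·(2)·(1)] = 10
Sum: (-7)·(-4) + (-2)·(15) + (-3)·(-20) + 6·(10) = 118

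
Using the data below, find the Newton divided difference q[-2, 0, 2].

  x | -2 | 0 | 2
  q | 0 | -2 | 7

11/8

q[-2,0] = (-2 - 0) / (0 - (-2)) = -1
q[0,2] = (7 - (-2)) / (2 - 0) = 9/2
q[-2,0,2] = (9/2 - (-1)) / (2 - (-2)) = 11/8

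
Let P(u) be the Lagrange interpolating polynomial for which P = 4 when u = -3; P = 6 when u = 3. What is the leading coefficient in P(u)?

1/3

The leading coefficient equals the top divided difference P[-3,3].
P[-3,3] = (6 - 4) / (3 - (-3)) = 1/3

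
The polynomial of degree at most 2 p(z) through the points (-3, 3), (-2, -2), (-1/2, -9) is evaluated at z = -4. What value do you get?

Using Newton's divided-difference form:
p[-3,-2] = (-2 - 3) / (-2 - (-3)) = -5
p[-2,-1/2] = (-9 - (-2)) / (-1/2 - (-2)) = -14/3
p[-3,-2,-1/2] = (-14/3 - (-5)) / (-1/2 - (-3)) = 2/15
p(-4) = 3 + (-5)·(-1) + (2/15)·(-1)·(-2) = 124/15

124/15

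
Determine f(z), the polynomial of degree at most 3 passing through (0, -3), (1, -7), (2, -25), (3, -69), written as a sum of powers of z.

f(z) = -2z^3 - z^2 - z - 3

Newton's divided differences:
f[0,1] = (-7 - (-3)) / (1 - 0) = -4
f[1,2] = (-25 - (-7)) / (2 - 1) = -18
f[2,3] = (-69 - (-25)) / (3 - 2) = -44
f[0,1,2] = (-18 - (-4)) / (2 - 0) = -7
f[1,2,3] = (-44 - (-18)) / (3 - 1) = -13
f[0,1,2,3] = (-13 - (-7)) / (3 - 0) = -2
f(z) = -3 + (-4)·z + (-7)·z(z - 1) + (-2)·z(z - 1)(z - 2)
Expanding: f(z) = -2z^3 - z^2 - z - 3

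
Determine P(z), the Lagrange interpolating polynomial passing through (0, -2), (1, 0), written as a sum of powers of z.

P(z) = 2z - 2

L_0(z) = (z - 1) / [-1] = -z + 1
L_1(z) = z / [1] = z
P(z) = (-2)·L_0 + 0·L_1
  (-2)·L_0(z) = 2z - 2
  0·L_1(z) = 0
Adding term by term: 2z - 2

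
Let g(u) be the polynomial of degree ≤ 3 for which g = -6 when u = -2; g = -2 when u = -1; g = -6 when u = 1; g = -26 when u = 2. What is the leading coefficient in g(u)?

-1

The leading coefficient equals the top divided difference g[-2,-1,1,2].
g[-2,-1] = (-2 - (-6)) / (-1 - (-2)) = 4
g[-1,1] = (-6 - (-2)) / (1 - (-1)) = -2
g[1,2] = (-26 - (-6)) / (2 - 1) = -20
g[-2,-1,1] = (-2 - 4) / (1 - (-2)) = -2
g[-1,1,2] = (-20 - (-2)) / (2 - (-1)) = -6
g[-2,-1,1,2] = (-6 - (-2)) / (2 - (-2)) = -1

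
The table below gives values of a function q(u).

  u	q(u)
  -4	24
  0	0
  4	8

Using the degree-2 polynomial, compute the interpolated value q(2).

Evaluate each Lagrange basis at u = 2:
L_0(2) = (2)·(-2)/[(-4)·(-8)] = -1/8
L_1(2) = (6)·(-2)/[(4)·(-4)] = 3/4
L_2(2) = (6)·(2)/[(8)·(4)] = 3/8
Sum: 24·(-1/8) + 0 + 8·(3/8) = 0

0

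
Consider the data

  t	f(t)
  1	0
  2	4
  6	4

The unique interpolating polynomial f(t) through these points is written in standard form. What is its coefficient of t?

Build the Lagrange basis polynomials:
L_0(t) = (t - 2)(t - 6) / [5] = (1/5)t^2 - (8/5)t + 12/5
L_1(t) = (t - 1)(t - 6) / [-4] = -(1/4)t^2 + (7/4)t - 3/2
L_2(t) = (t - 1)(t - 2) / [20] = (1/20)t^2 - (3/20)t + 1/10
f(t) = 0·L_0 + 4·L_1 + 4·L_2
Only the coefficient of t is needed; take it from each L_i and combine:
0·(-8/5) + 4·(7/4) + 4·(-3/20) = 32/5

32/5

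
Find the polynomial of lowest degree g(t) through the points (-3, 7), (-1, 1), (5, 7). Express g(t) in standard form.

g(t) = (1/2)t^2 - t - 1/2

L_0(t) = (t + 1)(t - 5) / [16] = (1/16)t^2 - (1/4)t - 5/16
L_1(t) = (t + 3)(t - 5) / [-12] = -(1/12)t^2 + (1/6)t + 5/4
L_2(t) = (t + 3)(t + 1) / [48] = (1/48)t^2 + (1/12)t + 1/16
g(t) = 7·L_0 + 1·L_1 + 7·L_2
  7·L_0(t) = (7/16)t^2 - (7/4)t - 35/16
  1·L_1(t) = -(1/12)t^2 + (1/6)t + 5/4
  7·L_2(t) = (7/48)t^2 + (7/12)t + 7/16
Adding term by term: (1/2)t^2 - t - 1/2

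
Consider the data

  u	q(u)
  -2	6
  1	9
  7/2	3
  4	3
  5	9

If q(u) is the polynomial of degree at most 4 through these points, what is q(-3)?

607/55

L_0(-3) = (-4)·(-13/2)·(-7)·(-8)/[(-3)·(-11/2)·(-6)·(-7)] = 208/99
L_1(-3) = (-1)·(-13/2)·(-7)·(-8)/[(3)·(-5/2)·(-3)·(-4)] = -182/45
L_2(-3) = (-1)·(-4)·(-7)·(-8)/[(11/2)·(5/2)·(-1/2)·(-3/2)] = 3584/165
L_3(-3) = (-1)·(-4)·(-13/2)·(-8)/[(6)·(3)·(1/2)·(-1)] = -208/9
L_4(-3) = (-1)·(-4)·(-13/2)·(-7)/[(7)·(4)·(3/2)·(1)] = 13/3
Sum: 6·(208/99) + 9·(-182/45) + 3·(3584/165) + 3·(-208/9) + 9·(13/3) = 607/55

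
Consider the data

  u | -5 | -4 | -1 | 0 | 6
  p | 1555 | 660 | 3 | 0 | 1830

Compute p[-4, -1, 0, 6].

p[-4,-1] = (3 - 660) / (-1 - (-4)) = -219
p[-1,0] = (0 - 3) / (0 - (-1)) = -3
p[0,6] = (1830 - 0) / (6 - 0) = 305
p[-4,-1,0] = (-3 - (-219)) / (0 - (-4)) = 54
p[-1,0,6] = (305 - (-3)) / (6 - (-1)) = 44
p[-4,-1,0,6] = (44 - 54) / (6 - (-4)) = -1

-1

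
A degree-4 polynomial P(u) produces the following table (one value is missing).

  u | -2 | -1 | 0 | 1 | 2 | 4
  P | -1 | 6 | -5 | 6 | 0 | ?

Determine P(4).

-614

The 5 known values determine P uniquely (degree ≤ 4).
L_0(4) = (5)·(4)·(3)·(2)/[(-1)·(-2)·(-3)·(-4)] = 5
L_1(4) = (6)·(4)·(3)·(2)/[(1)·(-1)·(-2)·(-3)] = -24
L_2(4) = (6)·(5)·(3)·(2)/[(2)·(1)·(-1)·(-2)] = 45
L_3(4) = (6)·(5)·(4)·(2)/[(3)·(2)·(1)·(-1)] = -40
L_4(4) = (6)·(5)·(4)·(3)/[(4)·(3)·(2)·(1)] = 15
Sum: (-1)·(5) + 6·(-24) + (-5)·(45) + 6·(-40) + 0 = -614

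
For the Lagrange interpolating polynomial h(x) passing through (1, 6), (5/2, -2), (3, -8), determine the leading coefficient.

-10/3

The leading coefficient equals the top divided difference h[1,5/2,3].
h[1,5/2] = (-2 - 6) / (5/2 - 1) = -16/3
h[5/2,3] = (-8 - (-2)) / (3 - 5/2) = -12
h[1,5/2,3] = (-12 - (-16/3)) / (3 - 1) = -10/3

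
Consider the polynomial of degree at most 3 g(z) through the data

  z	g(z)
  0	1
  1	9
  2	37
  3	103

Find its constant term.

1

L_0(z) = (z - 1)(z - 2)(z - 3) / [-6] = -(1/6)z^3 + z^2 - (11/6)z + 1
L_1(z) = z(z - 2)(z - 3) / [2] = (1/2)z^3 - (5/2)z^2 + 3z
L_2(z) = z(z - 1)(z - 3) / [-2] = -(1/2)z^3 + 2z^2 - (3/2)z
L_3(z) = z(z - 1)(z - 2) / [6] = (1/6)z^3 - (1/2)z^2 + (1/3)z
g(z) = 1·L_0 + 9·L_1 + 37·L_2 + 103·L_3
Only the constant term is needed; take it from each L_i and combine:
1·(1) + 9·(0) + 37·(0) + 103·(0) = 1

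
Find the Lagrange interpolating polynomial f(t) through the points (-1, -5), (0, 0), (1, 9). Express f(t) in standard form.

L_0(t) = t(t - 1) / [2] = (1/2)t^2 - (1/2)t
L_1(t) = (t + 1)(t - 1) / [-1] = -t^2 + 1
L_2(t) = (t + 1)t / [2] = (1/2)t^2 + (1/2)t
f(t) = (-5)·L_0 + 0·L_1 + 9·L_2
  (-5)·L_0(t) = -(5/2)t^2 + (5/2)t
  0·L_1(t) = 0
  9·L_2(t) = (9/2)t^2 + (9/2)t
Adding term by term: 2t^2 + 7t

f(t) = 2t^2 + 7t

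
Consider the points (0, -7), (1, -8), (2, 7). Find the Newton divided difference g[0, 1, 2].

8

g[0,1] = (-8 - (-7)) / (1 - 0) = -1
g[1,2] = (7 - (-8)) / (2 - 1) = 15
g[0,1,2] = (15 - (-1)) / (2 - 0) = 8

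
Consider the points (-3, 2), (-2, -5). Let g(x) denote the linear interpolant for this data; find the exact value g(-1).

Evaluate each Lagrange basis at x = -1:
L_0(-1) = (1)/[(-1)] = -1
L_1(-1) = (2)/[(1)] = 2
Sum: 2·(-1) + (-5)·(2) = -12

-12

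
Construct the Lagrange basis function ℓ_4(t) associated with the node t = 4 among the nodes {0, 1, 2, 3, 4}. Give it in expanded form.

ℓ_4(t) = (1/24)t^4 - (1/4)t^3 + (11/24)t^2 - (1/4)t

ℓ_4(t) = t(t - 1)(t - 2)(t - 3) / [(4)·(3)·(2)·(1)]
       = (t^4 - 6t^3 + 11t^2 - 6t) / (24)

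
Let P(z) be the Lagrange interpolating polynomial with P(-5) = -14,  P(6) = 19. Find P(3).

10

Evaluate each Lagrange basis at z = 3:
L_0(3) = (-3)/[(-11)] = 3/11
L_1(3) = (8)/[(11)] = 8/11
Sum: (-14)·(3/11) + 19·(8/11) = 10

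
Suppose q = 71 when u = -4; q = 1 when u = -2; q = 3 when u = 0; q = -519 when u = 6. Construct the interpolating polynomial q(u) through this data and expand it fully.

q(u) = -2u^3 - 3u^2 + 3u + 3

Build the Lagrange basis polynomials:
L_0(u) = (u + 2)u(u - 6) / [-80] = -(1/80)u^3 + (1/20)u^2 + (3/20)u
L_1(u) = (u + 4)u(u - 6) / [32] = (1/32)u^3 - (1/16)u^2 - (3/4)u
L_2(u) = (u + 4)(u + 2)(u - 6) / [-48] = -(1/48)u^3 + (7/12)u + 1
L_3(u) = (u + 4)(u + 2)u / [480] = (1/480)u^3 + (1/80)u^2 + (1/60)u
q(u) = 71·L_0 + 1·L_1 + 3·L_2 + (-519)·L_3
  71·L_0(u) = -(71/80)u^3 + (71/20)u^2 + (213/20)u
  1·L_1(u) = (1/32)u^3 - (1/16)u^2 - (3/4)u
  3·L_2(u) = -(1/16)u^3 + (7/4)u + 3
  (-519)·L_3(u) = -(173/160)u^3 - (519/80)u^2 - (173/20)u
Adding term by term: -2u^3 - 3u^2 + 3u + 3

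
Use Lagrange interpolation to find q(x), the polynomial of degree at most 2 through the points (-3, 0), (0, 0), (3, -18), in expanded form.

L_0(x) = x(x - 3) / [18] = (1/18)x^2 - (1/6)x
L_1(x) = (x + 3)(x - 3) / [-9] = -(1/9)x^2 + 1
L_2(x) = (x + 3)x / [18] = (1/18)x^2 + (1/6)x
q(x) = 0·L_0 + 0·L_1 + (-18)·L_2
  0·L_0(x) = 0
  0·L_1(x) = 0
  (-18)·L_2(x) = -x^2 - 3x
Adding term by term: -x^2 - 3x

q(x) = -x^2 - 3x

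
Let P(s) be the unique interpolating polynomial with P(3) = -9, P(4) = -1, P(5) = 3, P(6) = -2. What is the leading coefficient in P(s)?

-5/6

The leading coefficient equals the top divided difference P[3,4,5,6].
P[3,4] = (-1 - (-9)) / (4 - 3) = 8
P[4,5] = (3 - (-1)) / (5 - 4) = 4
P[5,6] = (-2 - 3) / (6 - 5) = -5
P[3,4,5] = (4 - 8) / (5 - 3) = -2
P[4,5,6] = (-5 - 4) / (6 - 4) = -9/2
P[3,4,5,6] = (-9/2 - (-2)) / (6 - 3) = -5/6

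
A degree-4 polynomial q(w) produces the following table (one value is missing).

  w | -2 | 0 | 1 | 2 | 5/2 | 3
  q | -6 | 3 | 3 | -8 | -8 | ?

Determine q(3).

The 5 known values determine q uniquely (degree ≤ 4).
Evaluate each Lagrange basis at w = 3:
L_0(3) = (3)·(2)·(1)·(1/2)/[(-2)·(-3)·(-4)·(-9/2)] = 1/36
L_1(3) = (5)·(2)·(1)·(1/2)/[(2)·(-1)·(-2)·(-5/2)] = -1/2
L_2(3) = (5)·(3)·(1)·(1/2)/[(3)·(1)·(-1)·(-3/2)] = 5/3
L_3(3) = (5)·(3)·(2)·(1/2)/[(4)·(2)·(1)·(-1/2)] = -15/4
L_4(3) = (5)·(3)·(2)·(1)/[(9/2)·(5/2)·(3/2)·(1/2)] = 32/9
Sum: (-6)·(1/36) + 3·(-1/2) + 3·(5/3) + (-8)·(-15/4) + (-8)·(32/9) = 44/9

44/9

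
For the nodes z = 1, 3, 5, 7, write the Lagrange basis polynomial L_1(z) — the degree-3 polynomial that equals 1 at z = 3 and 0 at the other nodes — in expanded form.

L_1(z) = (z - 1)(z - 5)(z - 7) / [(2)·(-2)·(-4)]
       = (z^3 - 13z^2 + 47z - 35) / (16)

L_1(z) = (1/16)z^3 - (13/16)z^2 + (47/16)z - 35/16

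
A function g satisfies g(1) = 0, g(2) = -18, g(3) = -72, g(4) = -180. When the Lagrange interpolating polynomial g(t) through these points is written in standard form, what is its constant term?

0

Build the Lagrange basis polynomials:
L_0(t) = (t - 2)(t - 3)(t - 4) / [-6] = -(1/6)t^3 + (3/2)t^2 - (13/3)t + 4
L_1(t) = (t - 1)(t - 3)(t - 4) / [2] = (1/2)t^3 - 4t^2 + (19/2)t - 6
L_2(t) = (t - 1)(t - 2)(t - 4) / [-2] = -(1/2)t^3 + (7/2)t^2 - 7t + 4
L_3(t) = (t - 1)(t - 2)(t - 3) / [6] = (1/6)t^3 - t^2 + (11/6)t - 1
g(t) = 0·L_0 + (-18)·L_1 + (-72)·L_2 + (-180)·L_3
Only the constant term is needed; take it from each L_i and combine:
0·(4) + (-18)·(-6) + (-72)·(4) + (-180)·(-1) = 0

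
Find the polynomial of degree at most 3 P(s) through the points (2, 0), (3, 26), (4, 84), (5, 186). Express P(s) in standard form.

P(s) = 2s^3 - 2s^2 - 2s - 4

Build the Lagrange basis polynomials:
L_0(s) = (s - 3)(s - 4)(s - 5) / [-6] = -(1/6)s^3 + 2s^2 - (47/6)s + 10
L_1(s) = (s - 2)(s - 4)(s - 5) / [2] = (1/2)s^3 - (11/2)s^2 + 19s - 20
L_2(s) = (s - 2)(s - 3)(s - 5) / [-2] = -(1/2)s^3 + 5s^2 - (31/2)s + 15
L_3(s) = (s - 2)(s - 3)(s - 4) / [6] = (1/6)s^3 - (3/2)s^2 + (13/3)s - 4
P(s) = 0·L_0 + 26·L_1 + 84·L_2 + 186·L_3
  0·L_0(s) = 0
  26·L_1(s) = 13s^3 - 143s^2 + 494s - 520
  84·L_2(s) = -42s^3 + 420s^2 - 1302s + 1260
  186·L_3(s) = 31s^3 - 279s^2 + 806s - 744
Adding term by term: 2s^3 - 2s^2 - 2s - 4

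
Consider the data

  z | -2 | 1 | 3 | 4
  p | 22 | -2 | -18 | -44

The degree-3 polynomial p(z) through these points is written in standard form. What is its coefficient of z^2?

2

Build the Lagrange basis polynomials:
L_0(z) = (z - 1)(z - 3)(z - 4) / [-90] = -(1/90)z^3 + (4/45)z^2 - (19/90)z + 2/15
L_1(z) = (z + 2)(z - 3)(z - 4) / [18] = (1/18)z^3 - (5/18)z^2 - (1/9)z + 4/3
L_2(z) = (z + 2)(z - 1)(z - 4) / [-10] = -(1/10)z^3 + (3/10)z^2 + (3/5)z - 4/5
L_3(z) = (z + 2)(z - 1)(z - 3) / [18] = (1/18)z^3 - (1/9)z^2 - (5/18)z + 1/3
p(z) = 22·L_0 + (-2)·L_1 + (-18)·L_2 + (-44)·L_3
Only the coefficient of z^2 is needed; take it from each L_i and combine:
22·(4/45) + (-2)·(-5/18) + (-18)·(3/10) + (-44)·(-1/9) = 2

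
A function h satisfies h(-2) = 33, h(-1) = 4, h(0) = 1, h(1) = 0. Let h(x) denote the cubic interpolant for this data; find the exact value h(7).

-1308

Evaluate each Lagrange basis at x = 7:
L_0(7) = (8)·(7)·(6)/[(-1)·(-2)·(-3)] = -56
L_1(7) = (9)·(7)·(6)/[(1)·(-1)·(-2)] = 189
L_2(7) = (9)·(8)·(6)/[(2)·(1)·(-1)] = -216
L_3(7) = (9)·(8)·(7)/[(3)·(2)·(1)] = 84
Sum: 33·(-56) + 4·(189) + 1·(-216) + 0 = -1308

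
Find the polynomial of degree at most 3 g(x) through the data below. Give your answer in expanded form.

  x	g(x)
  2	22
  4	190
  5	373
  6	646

Newton's divided differences:
g[2,4] = (190 - 22) / (4 - 2) = 84
g[4,5] = (373 - 190) / (5 - 4) = 183
g[5,6] = (646 - 373) / (6 - 5) = 273
g[2,4,5] = (183 - 84) / (5 - 2) = 33
g[4,5,6] = (273 - 183) / (6 - 4) = 45
g[2,4,5,6] = (45 - 33) / (6 - 2) = 3
g(x) = 22 + 84·(x - 2) + 33·(x - 2)(x - 4) + 3·(x - 2)(x - 4)(x - 5)
Expanding: g(x) = 3x^3 - 2

g(x) = 3x^3 - 2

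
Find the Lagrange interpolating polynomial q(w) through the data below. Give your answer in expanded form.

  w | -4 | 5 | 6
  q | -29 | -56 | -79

q(w) = -2w^2 - w - 1

Build the Lagrange basis polynomials:
L_0(w) = (w - 5)(w - 6) / [90] = (1/90)w^2 - (11/90)w + 1/3
L_1(w) = (w + 4)(w - 6) / [-9] = -(1/9)w^2 + (2/9)w + 8/3
L_2(w) = (w + 4)(w - 5) / [10] = (1/10)w^2 - (1/10)w - 2
q(w) = (-29)·L_0 + (-56)·L_1 + (-79)·L_2
  (-29)·L_0(w) = -(29/90)w^2 + (319/90)w - 29/3
  (-56)·L_1(w) = (56/9)w^2 - (112/9)w - 448/3
  (-79)·L_2(w) = -(79/10)w^2 + (79/10)w + 158
Adding term by term: -2w^2 - w - 1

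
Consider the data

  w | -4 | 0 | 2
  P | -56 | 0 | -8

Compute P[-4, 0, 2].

P[-4,0] = (0 - (-56)) / (0 - (-4)) = 14
P[0,2] = (-8 - 0) / (2 - 0) = -4
P[-4,0,2] = (-4 - 14) / (2 - (-4)) = -3

-3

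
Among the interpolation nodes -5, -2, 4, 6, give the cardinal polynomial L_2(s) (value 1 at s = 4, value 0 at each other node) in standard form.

L_2(s) = -(1/108)s^3 - (1/108)s^2 + (8/27)s + 5/9

L_2(s) = (s + 5)(s + 2)(s - 6) / [(9)·(6)·(-2)]
       = (s^3 + s^2 - 32s - 60) / (-108)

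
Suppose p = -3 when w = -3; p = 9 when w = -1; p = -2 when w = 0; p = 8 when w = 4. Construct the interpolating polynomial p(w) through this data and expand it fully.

p(w) = (251/210)w^3 - (31/35)w^2 - (2747/210)w - 2

Build the Lagrange basis polynomials:
L_0(w) = (w + 1)w(w - 4) / [-42] = -(1/42)w^3 + (1/14)w^2 + (2/21)w
L_1(w) = (w + 3)w(w - 4) / [10] = (1/10)w^3 - (1/10)w^2 - (6/5)w
L_2(w) = (w + 3)(w + 1)(w - 4) / [-12] = -(1/12)w^3 + (13/12)w + 1
L_3(w) = (w + 3)(w + 1)w / [140] = (1/140)w^3 + (1/35)w^2 + (3/140)w
p(w) = (-3)·L_0 + 9·L_1 + (-2)·L_2 + 8·L_3
  (-3)·L_0(w) = (1/14)w^3 - (3/14)w^2 - (2/7)w
  9·L_1(w) = (9/10)w^3 - (9/10)w^2 - (54/5)w
  (-2)·L_2(w) = (1/6)w^3 - (13/6)w - 2
  8·L_3(w) = (2/35)w^3 + (8/35)w^2 + (6/35)w
Adding term by term: (251/210)w^3 - (31/35)w^2 - (2747/210)w - 2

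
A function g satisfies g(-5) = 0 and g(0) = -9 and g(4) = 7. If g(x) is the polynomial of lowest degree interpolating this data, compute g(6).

341/15

Evaluate each Lagrange basis at x = 6:
L_0(6) = (6)·(2)/[(-5)·(-9)] = 4/15
L_1(6) = (11)·(2)/[(5)·(-4)] = -11/10
L_2(6) = (11)·(6)/[(9)·(4)] = 11/6
Sum: 0 + (-9)·(-11/10) + 7·(11/6) = 341/15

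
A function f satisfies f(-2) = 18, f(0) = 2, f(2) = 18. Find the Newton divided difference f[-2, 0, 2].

4

f[-2,0] = (2 - 18) / (0 - (-2)) = -8
f[0,2] = (18 - 2) / (2 - 0) = 8
f[-2,0,2] = (8 - (-8)) / (2 - (-2)) = 4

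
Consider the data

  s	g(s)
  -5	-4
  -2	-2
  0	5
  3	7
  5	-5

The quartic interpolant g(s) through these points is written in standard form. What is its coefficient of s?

Build the Lagrange basis polynomials:
L_0(s) = (s + 2)s(s - 3)(s - 5) / [1200] = (1/1200)s^4 - (1/200)s^3 - (1/1200)s^2 + (1/40)s
L_1(s) = (s + 5)s(s - 3)(s - 5) / [-210] = -(1/210)s^4 + (1/70)s^3 + (5/42)s^2 - (5/14)s
L_2(s) = (s + 5)(s + 2)(s - 3)(s - 5) / [150] = (1/150)s^4 - (1/150)s^3 - (31/150)s^2 + (1/6)s + 1
L_3(s) = (s + 5)(s + 2)s(s - 5) / [-240] = -(1/240)s^4 - (1/120)s^3 + (5/48)s^2 + (5/24)s
L_4(s) = (s + 5)(s + 2)s(s - 3) / [700] = (1/700)s^4 + (1/175)s^3 - (11/700)s^2 - (3/70)s
g(s) = (-4)·L_0 + (-2)·L_1 + 5·L_2 + 7·L_3 + (-5)·L_4
Only the coefficient of s is needed; take it from each L_i and combine:
(-4)·(1/40) + (-2)·(-5/14) + 5·(1/6) + 7·(5/24) + (-5)·(-3/70) = 2621/840

2621/840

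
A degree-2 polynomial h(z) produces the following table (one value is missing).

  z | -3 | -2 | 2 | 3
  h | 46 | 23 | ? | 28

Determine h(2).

The 3 known values determine h uniquely (degree ≤ 2).
L_0(2) = (4)·(-1)/[(-1)·(-6)] = -2/3
L_1(2) = (5)·(-1)/[(1)·(-5)] = 1
L_2(2) = (5)·(4)/[(6)·(5)] = 2/3
Sum: 46·(-2/3) + 23·(1) + 28·(2/3) = 11

11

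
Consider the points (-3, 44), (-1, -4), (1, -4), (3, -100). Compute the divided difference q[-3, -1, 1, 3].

q[-3,-1] = (-4 - 44) / (-1 - (-3)) = -24
q[-1,1] = (-4 - (-4)) / (1 - (-1)) = 0
q[1,3] = (-100 - (-4)) / (3 - 1) = -48
q[-3,-1,1] = (0 - (-24)) / (1 - (-3)) = 6
q[-1,1,3] = (-48 - 0) / (3 - (-1)) = -12
q[-3,-1,1,3] = (-12 - 6) / (3 - (-3)) = -3

-3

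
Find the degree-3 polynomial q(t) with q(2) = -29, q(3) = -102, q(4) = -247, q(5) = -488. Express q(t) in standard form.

L_0(t) = (t - 3)(t - 4)(t - 5) / [-6] = -(1/6)t^3 + 2t^2 - (47/6)t + 10
L_1(t) = (t - 2)(t - 4)(t - 5) / [2] = (1/2)t^3 - (11/2)t^2 + 19t - 20
L_2(t) = (t - 2)(t - 3)(t - 5) / [-2] = -(1/2)t^3 + 5t^2 - (31/2)t + 15
L_3(t) = (t - 2)(t - 3)(t - 4) / [6] = (1/6)t^3 - (3/2)t^2 + (13/3)t - 4
q(t) = (-29)·L_0 + (-102)·L_1 + (-247)·L_2 + (-488)·L_3
  (-29)·L_0(t) = (29/6)t^3 - 58t^2 + (1363/6)t - 290
  (-102)·L_1(t) = -51t^3 + 561t^2 - 1938t + 2040
  (-247)·L_2(t) = (247/2)t^3 - 1235t^2 + (7657/2)t - 3705
  (-488)·L_3(t) = -(244/3)t^3 + 732t^2 - (6344/3)t + 1952
Adding term by term: -4t^3 + 3t - 3

q(t) = -4t^3 + 3t - 3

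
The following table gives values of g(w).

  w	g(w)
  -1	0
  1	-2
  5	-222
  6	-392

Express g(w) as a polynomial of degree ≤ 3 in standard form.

g(w) = -2w^3 + w^2 + w - 2

Build the Lagrange basis polynomials:
L_0(w) = (w - 1)(w - 5)(w - 6) / [-84] = -(1/84)w^3 + (1/7)w^2 - (41/84)w + 5/14
L_1(w) = (w + 1)(w - 5)(w - 6) / [40] = (1/40)w^3 - (1/4)w^2 + (19/40)w + 3/4
L_2(w) = (w + 1)(w - 1)(w - 6) / [-24] = -(1/24)w^3 + (1/4)w^2 + (1/24)w - 1/4
L_3(w) = (w + 1)(w - 1)(w - 5) / [35] = (1/35)w^3 - (1/7)w^2 - (1/35)w + 1/7
g(w) = 0·L_0 + (-2)·L_1 + (-222)·L_2 + (-392)·L_3
  0·L_0(w) = 0
  (-2)·L_1(w) = -(1/20)w^3 + (1/2)w^2 - (19/20)w - 3/2
  (-222)·L_2(w) = (37/4)w^3 - (111/2)w^2 - (37/4)w + 111/2
  (-392)·L_3(w) = -(56/5)w^3 + 56w^2 + (56/5)w - 56
Adding term by term: -2w^3 + w^2 + w - 2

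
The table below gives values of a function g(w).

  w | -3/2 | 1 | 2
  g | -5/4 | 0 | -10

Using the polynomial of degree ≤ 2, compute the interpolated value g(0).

Evaluate each Lagrange basis at w = 0:
L_0(0) = (-1)·(-2)/[(-5/2)·(-7/2)] = 8/35
L_1(0) = (3/2)·(-2)/[(5/2)·(-1)] = 6/5
L_2(0) = (3/2)·(-1)/[(7/2)·(1)] = -3/7
Sum: (-5/4)·(8/35) + 0 + (-10)·(-3/7) = 4

4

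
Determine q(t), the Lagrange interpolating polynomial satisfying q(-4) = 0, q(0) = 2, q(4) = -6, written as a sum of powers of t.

Build the Lagrange basis polynomials:
L_0(t) = t(t - 4) / [32] = (1/32)t^2 - (1/8)t
L_1(t) = (t + 4)(t - 4) / [-16] = -(1/16)t^2 + 1
L_2(t) = (t + 4)t / [32] = (1/32)t^2 + (1/8)t
q(t) = 0·L_0 + 2·L_1 + (-6)·L_2
  0·L_0(t) = 0
  2·L_1(t) = -(1/8)t^2 + 2
  (-6)·L_2(t) = -(3/16)t^2 - (3/4)t
Adding term by term: -(5/16)t^2 - (3/4)t + 2

q(t) = -(5/16)t^2 - (3/4)t + 2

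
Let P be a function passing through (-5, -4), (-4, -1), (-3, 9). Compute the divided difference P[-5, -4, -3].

7/2

P[-5,-4] = (-1 - (-4)) / (-4 - (-5)) = 3
P[-4,-3] = (9 - (-1)) / (-3 - (-4)) = 10
P[-5,-4,-3] = (10 - 3) / (-3 - (-5)) = 7/2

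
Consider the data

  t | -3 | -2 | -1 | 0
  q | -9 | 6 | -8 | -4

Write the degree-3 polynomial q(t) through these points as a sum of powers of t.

L_0(t) = (t + 2)(t + 1)t / [-6] = -(1/6)t^3 - (1/2)t^2 - (1/3)t
L_1(t) = (t + 3)(t + 1)t / [2] = (1/2)t^3 + 2t^2 + (3/2)t
L_2(t) = (t + 3)(t + 2)t / [-2] = -(1/2)t^3 - (5/2)t^2 - 3t
L_3(t) = (t + 3)(t + 2)(t + 1) / [6] = (1/6)t^3 + t^2 + (11/6)t + 1
q(t) = (-9)·L_0 + 6·L_1 + (-8)·L_2 + (-4)·L_3
  (-9)·L_0(t) = (3/2)t^3 + (9/2)t^2 + 3t
  6·L_1(t) = 3t^3 + 12t^2 + 9t
  (-8)·L_2(t) = 4t^3 + 20t^2 + 24t
  (-4)·L_3(t) = -(2/3)t^3 - 4t^2 - (22/3)t - 4
Adding term by term: (47/6)t^3 + (65/2)t^2 + (86/3)t - 4

q(t) = (47/6)t^3 + (65/2)t^2 + (86/3)t - 4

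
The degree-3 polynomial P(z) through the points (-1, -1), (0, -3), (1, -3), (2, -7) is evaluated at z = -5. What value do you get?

Evaluate each Lagrange basis at z = -5:
L_0(-5) = (-5)·(-6)·(-7)/[(-1)·(-2)·(-3)] = 35
L_1(-5) = (-4)·(-6)·(-7)/[(1)·(-1)·(-2)] = -84
L_2(-5) = (-4)·(-5)·(-7)/[(2)·(1)·(-1)] = 70
L_3(-5) = (-4)·(-5)·(-6)/[(3)·(2)·(1)] = -20
Sum: (-1)·(35) + (-3)·(-84) + (-3)·(70) + (-7)·(-20) = 147

147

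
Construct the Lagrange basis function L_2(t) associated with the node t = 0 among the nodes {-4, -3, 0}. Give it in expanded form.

L_2(t) = (1/12)t^2 + (7/12)t + 1

L_2(t) = (t + 4)(t + 3) / [(4)·(3)]
       = (t^2 + 7t + 12) / (12)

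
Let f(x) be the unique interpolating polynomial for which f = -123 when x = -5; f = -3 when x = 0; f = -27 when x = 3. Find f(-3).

L_0(-3) = (-3)·(-6)/[(-5)·(-8)] = 9/20
L_1(-3) = (2)·(-6)/[(5)·(-3)] = 4/5
L_2(-3) = (2)·(-3)/[(8)·(3)] = -1/4
Sum: (-123)·(9/20) + (-3)·(4/5) + (-27)·(-1/4) = -51

-51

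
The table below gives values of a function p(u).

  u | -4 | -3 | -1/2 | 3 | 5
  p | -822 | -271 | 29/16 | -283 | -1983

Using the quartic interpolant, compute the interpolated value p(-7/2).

L_0(-7/2) = (-1/2)·(-3)·(-13/2)·(-17/2)/[(-1)·(-7/2)·(-7)·(-9)] = 221/588
L_1(-7/2) = (1/2)·(-3)·(-13/2)·(-17/2)/[(1)·(-5/2)·(-6)·(-8)] = 221/320
L_2(-7/2) = (1/2)·(-1/2)·(-13/2)·(-17/2)/[(7/2)·(5/2)·(-7/2)·(-11/2)] = -221/2695
L_3(-7/2) = (1/2)·(-1/2)·(-3)·(-17/2)/[(7)·(6)·(7/2)·(-2)] = 17/784
L_4(-7/2) = (1/2)·(-1/2)·(-3)·(-13/2)/[(9)·(8)·(11/2)·(2)] = -13/2112
Sum: (-822)·(221/588) + (-271)·(221/320) + 29/16·(-221/2695) + (-283)·(17/784) + (-1983)·(-13/2112) = -7843/16

-7843/16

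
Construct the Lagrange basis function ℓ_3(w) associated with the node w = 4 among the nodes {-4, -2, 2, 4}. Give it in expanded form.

ℓ_3(w) = (1/96)w^3 + (1/24)w^2 - (1/24)w - 1/6

ℓ_3(w) = (w + 4)(w + 2)(w - 2) / [(8)·(6)·(2)]
       = (w^3 + 4w^2 - 4w - 16) / (96)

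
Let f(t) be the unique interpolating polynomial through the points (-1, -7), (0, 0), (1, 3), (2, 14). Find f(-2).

L_0(-2) = (-2)·(-3)·(-4)/[(-1)·(-2)·(-3)] = 4
L_1(-2) = (-1)·(-3)·(-4)/[(1)·(-1)·(-2)] = -6
L_2(-2) = (-1)·(-2)·(-4)/[(2)·(1)·(-1)] = 4
L_3(-2) = (-1)·(-2)·(-3)/[(3)·(2)·(1)] = -1
Sum: (-7)·(4) + 0 + 3·(4) + 14·(-1) = -30

-30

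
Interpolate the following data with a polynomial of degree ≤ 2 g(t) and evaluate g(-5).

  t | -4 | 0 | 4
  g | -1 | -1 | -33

-6

Using Newton's divided-difference form:
g[-4,0] = (-1 - (-1)) / (0 - (-4)) = 0
g[0,4] = (-33 - (-1)) / (4 - 0) = -8
g[-4,0,4] = (-8 - 0) / (4 - (-4)) = -1
g(-5) = -1 + 0·(-1) + (-1)·(-1)·(-5) = -6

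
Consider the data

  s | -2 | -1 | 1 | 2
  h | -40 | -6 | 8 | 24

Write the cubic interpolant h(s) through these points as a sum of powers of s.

h(s) = 3s^3 - 3s^2 + 4s + 4

Build the Lagrange basis polynomials:
L_0(s) = (s + 1)(s - 1)(s - 2) / [-12] = -(1/12)s^3 + (1/6)s^2 + (1/12)s - 1/6
L_1(s) = (s + 2)(s - 1)(s - 2) / [6] = (1/6)s^3 - (1/6)s^2 - (2/3)s + 2/3
L_2(s) = (s + 2)(s + 1)(s - 2) / [-6] = -(1/6)s^3 - (1/6)s^2 + (2/3)s + 2/3
L_3(s) = (s + 2)(s + 1)(s - 1) / [12] = (1/12)s^3 + (1/6)s^2 - (1/12)s - 1/6
h(s) = (-40)·L_0 + (-6)·L_1 + 8·L_2 + 24·L_3
  (-40)·L_0(s) = (10/3)s^3 - (20/3)s^2 - (10/3)s + 20/3
  (-6)·L_1(s) = -s^3 + s^2 + 4s - 4
  8·L_2(s) = -(4/3)s^3 - (4/3)s^2 + (16/3)s + 16/3
  24·L_3(s) = 2s^3 + 4s^2 - 2s - 4
Adding term by term: 3s^3 - 3s^2 + 4s + 4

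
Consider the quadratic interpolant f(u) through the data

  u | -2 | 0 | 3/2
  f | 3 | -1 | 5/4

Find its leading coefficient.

1

Build the Lagrange basis polynomials:
L_0(u) = u(u - 3/2) / [7] = (1/7)u^2 - (3/14)u
L_1(u) = (u + 2)(u - 3/2) / [-3] = -(1/3)u^2 - (1/6)u + 1
L_2(u) = (u + 2)u / [21/4] = (4/21)u^2 + (8/21)u
f(u) = 3·L_0 + (-1)·L_1 + (5/4)·L_2
Only the coefficient of u^2 is needed; take it from each L_i and combine:
3·(1/7) + (-1)·(-1/3) + (5/4)·(4/21) = 1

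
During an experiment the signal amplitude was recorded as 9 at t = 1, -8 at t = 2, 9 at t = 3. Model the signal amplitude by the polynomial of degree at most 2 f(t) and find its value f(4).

L_0(4) = (2)·(1)/[(-1)·(-2)] = 1
L_1(4) = (3)·(1)/[(1)·(-1)] = -3
L_2(4) = (3)·(2)/[(2)·(1)] = 3
Sum: 9·(1) + (-8)·(-3) + 9·(3) = 60

60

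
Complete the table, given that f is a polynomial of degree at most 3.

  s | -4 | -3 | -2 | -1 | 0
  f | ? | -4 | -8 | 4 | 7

The 4 known values determine f uniquely (degree ≤ 3).
Evaluate each Lagrange basis at s = -4:
L_0(-4) = (-2)·(-3)·(-4)/[(-1)·(-2)·(-3)] = 4
L_1(-4) = (-1)·(-3)·(-4)/[(1)·(-1)·(-2)] = -6
L_2(-4) = (-1)·(-2)·(-4)/[(2)·(1)·(-1)] = 4
L_3(-4) = (-1)·(-2)·(-3)/[(3)·(2)·(1)] = -1
Sum: (-4)·(4) + (-8)·(-6) + 4·(4) + 7·(-1) = 41

41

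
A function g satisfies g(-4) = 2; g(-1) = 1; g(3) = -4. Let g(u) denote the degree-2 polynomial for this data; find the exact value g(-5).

Using Newton's divided-difference form:
g[-4,-1] = (1 - 2) / (-1 - (-4)) = -1/3
g[-1,3] = (-4 - 1) / (3 - (-1)) = -5/4
g[-4,-1,3] = (-5/4 - (-1/3)) / (3 - (-4)) = -11/84
g(-5) = 2 + (-1/3)·(-1) + (-11/84)·(-1)·(-4) = 38/21

38/21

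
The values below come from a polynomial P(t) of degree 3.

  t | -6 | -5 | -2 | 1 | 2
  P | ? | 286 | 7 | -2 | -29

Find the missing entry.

The 4 known values determine P uniquely (degree ≤ 3).
Evaluate each Lagrange basis at t = -6:
L_0(-6) = (-4)·(-7)·(-8)/[(-3)·(-6)·(-7)] = 16/9
L_1(-6) = (-1)·(-7)·(-8)/[(3)·(-3)·(-4)] = -14/9
L_2(-6) = (-1)·(-4)·(-8)/[(6)·(3)·(-1)] = 16/9
L_3(-6) = (-1)·(-4)·(-7)/[(7)·(4)·(1)] = -1
Sum: 286·(16/9) + 7·(-14/9) + (-2)·(16/9) + (-29)·(-1) = 523

523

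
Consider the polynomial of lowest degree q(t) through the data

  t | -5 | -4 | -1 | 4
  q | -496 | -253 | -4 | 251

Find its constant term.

-1

Build the Lagrange basis polynomials:
L_0(t) = (t + 4)(t + 1)(t - 4) / [-36] = -(1/36)t^3 - (1/36)t^2 + (4/9)t + 4/9
L_1(t) = (t + 5)(t + 1)(t - 4) / [24] = (1/24)t^3 + (1/12)t^2 - (19/24)t - 5/6
L_2(t) = (t + 5)(t + 4)(t - 4) / [-60] = -(1/60)t^3 - (1/12)t^2 + (4/15)t + 4/3
L_3(t) = (t + 5)(t + 4)(t + 1) / [360] = (1/360)t^3 + (1/36)t^2 + (29/360)t + 1/18
q(t) = (-496)·L_0 + (-253)·L_1 + (-4)·L_2 + 251·L_3
Only the constant term is needed; take it from each L_i and combine:
(-496)·(4/9) + (-253)·(-5/6) + (-4)·(4/3) + 251·(1/18) = -1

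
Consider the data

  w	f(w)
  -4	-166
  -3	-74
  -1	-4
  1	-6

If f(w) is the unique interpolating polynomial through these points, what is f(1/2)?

Using Newton's divided-difference form:
f[-4,-3] = (-74 - (-166)) / (-3 - (-4)) = 92
f[-3,-1] = (-4 - (-74)) / (-1 - (-3)) = 35
f[-1,1] = (-6 - (-4)) / (1 - (-1)) = -1
f[-4,-3,-1] = (35 - 92) / (-1 - (-4)) = -19
f[-3,-1,1] = (-1 - 35) / (1 - (-3)) = -9
f[-4,-3,-1,1] = (-9 - (-19)) / (1 - (-4)) = 2
f(1/2) = -166 + 92·(9/2) + (-19)·(9/2)·(7/2) + 2·(9/2)·(7/2)·(3/2) = -4

-4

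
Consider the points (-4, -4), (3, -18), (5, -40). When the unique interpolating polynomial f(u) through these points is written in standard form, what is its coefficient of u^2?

-1

The leading coefficient equals the top divided difference f[-4,3,5].
f[-4,3] = (-18 - (-4)) / (3 - (-4)) = -2
f[3,5] = (-40 - (-18)) / (5 - 3) = -11
f[-4,3,5] = (-11 - (-2)) / (5 - (-4)) = -1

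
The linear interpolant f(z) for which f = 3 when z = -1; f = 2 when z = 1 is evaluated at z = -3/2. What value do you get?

13/4

Evaluate each Lagrange basis at z = -3/2:
L_0(-3/2) = (-5/2)/[(-2)] = 5/4
L_1(-3/2) = (-1/2)/[(2)] = -1/4
Sum: 3·(5/4) + 2·(-1/4) = 13/4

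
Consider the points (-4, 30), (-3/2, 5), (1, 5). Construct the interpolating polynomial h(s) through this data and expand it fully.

Newton's divided differences:
h[-4,-3/2] = (5 - 30) / (-3/2 - (-4)) = -10
h[-3/2,1] = (5 - 5) / (1 - (-3/2)) = 0
h[-4,-3/2,1] = (0 - (-10)) / (1 - (-4)) = 2
h(s) = 30 + (-10)·(s + 4) + 2·(s + 4)(s + 3/2)
Expanding: h(s) = 2s^2 + s + 2

h(s) = 2s^2 + s + 2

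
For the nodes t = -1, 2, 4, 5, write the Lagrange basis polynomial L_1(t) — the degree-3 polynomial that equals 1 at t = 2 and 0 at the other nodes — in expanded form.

L_1(t) = (t + 1)(t - 4)(t - 5) / [(3)·(-2)·(-3)]
       = (t^3 - 8t^2 + 11t + 20) / (18)

L_1(t) = (1/18)t^3 - (4/9)t^2 + (11/18)t + 10/9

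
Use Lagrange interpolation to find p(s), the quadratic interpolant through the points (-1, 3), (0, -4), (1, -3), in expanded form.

p(s) = 4s^2 - 3s - 4

L_0(s) = s(s - 1) / [2] = (1/2)s^2 - (1/2)s
L_1(s) = (s + 1)(s - 1) / [-1] = -s^2 + 1
L_2(s) = (s + 1)s / [2] = (1/2)s^2 + (1/2)s
p(s) = 3·L_0 + (-4)·L_1 + (-3)·L_2
  3·L_0(s) = (3/2)s^2 - (3/2)s
  (-4)·L_1(s) = 4s^2 - 4
  (-3)·L_2(s) = -(3/2)s^2 - (3/2)s
Adding term by term: 4s^2 - 3s - 4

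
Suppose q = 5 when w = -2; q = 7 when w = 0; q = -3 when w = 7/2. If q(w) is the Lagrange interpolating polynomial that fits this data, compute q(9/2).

Evaluate each Lagrange basis at w = 9/2:
L_0(9/2) = (9/2)·(1)/[(-2)·(-11/2)] = 9/22
L_1(9/2) = (13/2)·(1)/[(2)·(-7/2)] = -13/14
L_2(9/2) = (13/2)·(9/2)/[(11/2)·(7/2)] = 117/77
Sum: 5·(9/22) + 7·(-13/14) + (-3)·(117/77) = -694/77

-694/77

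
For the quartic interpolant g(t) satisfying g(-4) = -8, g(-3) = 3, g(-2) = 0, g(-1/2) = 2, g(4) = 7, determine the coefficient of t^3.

-2323/3024

L_0(t) = (t + 3)(t + 2)(t + 1/2)(t - 4) / [56] = (1/56)t^4 + (3/112)t^3 - (27/112)t^2 - (31/56)t - 3/14
L_1(t) = (t + 4)(t + 2)(t + 1/2)(t - 4) / [-35/2] = -(2/35)t^4 - (1/7)t^3 + (6/7)t^2 + (16/7)t + 32/35
L_2(t) = (t + 4)(t + 3)(t + 1/2)(t - 4) / [18] = (1/18)t^4 + (7/36)t^3 - (29/36)t^2 - (28/9)t - 4/3
L_3(t) = (t + 4)(t + 3)(t + 2)(t - 4) / [-945/16] = -(16/945)t^4 - (16/189)t^3 + (32/189)t^2 + (256/189)t + 512/315
L_4(t) = (t + 4)(t + 3)(t + 2)(t + 1/2) / [1512] = (1/1512)t^4 + (19/3024)t^3 + (61/3024)t^2 + (37/1512)t + 1/126
g(t) = (-8)·L_0 + 3·L_1 + 0·L_2 + 2·L_3 + 7·L_4
Only the coefficient of t^3 is needed; take it from each L_i and combine:
(-8)·(3/112) + 3·(-1/7) + 0·(7/36) + 2·(-16/189) + 7·(19/3024) = -2323/3024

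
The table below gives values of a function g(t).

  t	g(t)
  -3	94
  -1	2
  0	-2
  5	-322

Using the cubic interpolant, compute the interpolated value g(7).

-926

Evaluate each Lagrange basis at t = 7:
L_0(7) = (8)·(7)·(2)/[(-2)·(-3)·(-8)] = -7/3
L_1(7) = (10)·(7)·(2)/[(2)·(-1)·(-6)] = 35/3
L_2(7) = (10)·(8)·(2)/[(3)·(1)·(-5)] = -32/3
L_3(7) = (10)·(8)·(7)/[(8)·(6)·(5)] = 7/3
Sum: 94·(-7/3) + 2·(35/3) + (-2)·(-32/3) + (-322)·(7/3) = -926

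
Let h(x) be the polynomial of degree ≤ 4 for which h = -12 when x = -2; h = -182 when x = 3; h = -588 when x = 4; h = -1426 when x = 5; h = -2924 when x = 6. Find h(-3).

-98

Using Newton's divided-difference form:
h[-2,3] = (-182 - (-12)) / (3 - (-2)) = -34
h[3,4] = (-588 - (-182)) / (4 - 3) = -406
h[4,5] = (-1426 - (-588)) / (5 - 4) = -838
h[5,6] = (-2924 - (-1426)) / (6 - 5) = -1498
h[-2,3,4] = (-406 - (-34)) / (4 - (-2)) = -62
h[3,4,5] = (-838 - (-406)) / (5 - 3) = -216
h[4,5,6] = (-1498 - (-838)) / (6 - 4) = -330
h[-2,3,4,5] = (-216 - (-62)) / (5 - (-2)) = -22
h[3,4,5,6] = (-330 - (-216)) / (6 - 3) = -38
h[-2,3,4,5,6] = (-38 - (-22)) / (6 - (-2)) = -2
h(-3) = -12 + (-34)·(-1) + (-62)·(-1)·(-6) + (-22)·(-1)·(-6)·(-7) + (-2)·(-1)·(-6)·(-7)·(-8) = -98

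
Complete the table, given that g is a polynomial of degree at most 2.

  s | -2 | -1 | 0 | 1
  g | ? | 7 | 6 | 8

11

The 3 known values determine g uniquely (degree ≤ 2).
Evaluate each Lagrange basis at s = -2:
L_0(-2) = (-2)·(-3)/[(-1)·(-2)] = 3
L_1(-2) = (-1)·(-3)/[(1)·(-1)] = -3
L_2(-2) = (-1)·(-2)/[(2)·(1)] = 1
Sum: 7·(3) + 6·(-3) + 8·(1) = 11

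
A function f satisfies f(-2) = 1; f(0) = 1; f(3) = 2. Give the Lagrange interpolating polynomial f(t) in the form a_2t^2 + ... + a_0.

f(t) = (1/15)t^2 + (2/15)t + 1

Build the Lagrange basis polynomials:
L_0(t) = t(t - 3) / [10] = (1/10)t^2 - (3/10)t
L_1(t) = (t + 2)(t - 3) / [-6] = -(1/6)t^2 + (1/6)t + 1
L_2(t) = (t + 2)t / [15] = (1/15)t^2 + (2/15)t
f(t) = 1·L_0 + 1·L_1 + 2·L_2
  1·L_0(t) = (1/10)t^2 - (3/10)t
  1·L_1(t) = -(1/6)t^2 + (1/6)t + 1
  2·L_2(t) = (2/15)t^2 + (4/15)t
Adding term by term: (1/15)t^2 + (2/15)t + 1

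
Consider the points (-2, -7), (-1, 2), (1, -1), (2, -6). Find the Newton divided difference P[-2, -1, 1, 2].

P[-2,-1] = (2 - (-7)) / (-1 - (-2)) = 9
P[-1,1] = (-1 - 2) / (1 - (-1)) = -3/2
P[1,2] = (-6 - (-1)) / (2 - 1) = -5
P[-2,-1,1] = (-3/2 - 9) / (1 - (-2)) = -7/2
P[-1,1,2] = (-5 - (-3/2)) / (2 - (-1)) = -7/6
P[-2,-1,1,2] = (-7/6 - (-7/2)) / (2 - (-2)) = 7/12

7/12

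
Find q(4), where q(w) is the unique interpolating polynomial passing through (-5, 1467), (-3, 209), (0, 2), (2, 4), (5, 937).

Evaluate each Lagrange basis at w = 4:
L_0(4) = (7)·(4)·(2)·(-1)/[(-2)·(-5)·(-7)·(-10)] = -2/25
L_1(4) = (9)·(4)·(2)·(-1)/[(2)·(-3)·(-5)·(-8)] = 3/10
L_2(4) = (9)·(7)·(2)·(-1)/[(5)·(3)·(-2)·(-5)] = -21/25
L_3(4) = (9)·(7)·(4)·(-1)/[(7)·(5)·(2)·(-3)] = 6/5
L_4(4) = (9)·(7)·(4)·(2)/[(10)·(8)·(5)·(3)] = 21/50
Sum: 1467·(-2/25) + 209·(3/10) + 2·(-21/25) + 4·(6/5) + 937·(21/50) = 342

342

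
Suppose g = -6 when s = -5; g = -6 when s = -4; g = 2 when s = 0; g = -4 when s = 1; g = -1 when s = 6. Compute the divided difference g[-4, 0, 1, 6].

27/100

g[-4,0] = (2 - (-6)) / (0 - (-4)) = 2
g[0,1] = (-4 - 2) / (1 - 0) = -6
g[1,6] = (-1 - (-4)) / (6 - 1) = 3/5
g[-4,0,1] = (-6 - 2) / (1 - (-4)) = -8/5
g[0,1,6] = (3/5 - (-6)) / (6 - 0) = 11/10
g[-4,0,1,6] = (11/10 - (-8/5)) / (6 - (-4)) = 27/100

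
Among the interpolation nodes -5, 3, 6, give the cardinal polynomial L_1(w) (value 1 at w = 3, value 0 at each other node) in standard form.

L_1(w) = -(1/24)w^2 + (1/24)w + 5/4

L_1(w) = (w + 5)(w - 6) / [(8)·(-3)]
       = (w^2 - w - 30) / (-24)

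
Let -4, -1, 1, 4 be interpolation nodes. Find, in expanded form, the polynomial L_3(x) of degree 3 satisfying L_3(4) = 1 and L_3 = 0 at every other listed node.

L_3(x) = (x + 4)(x + 1)(x - 1) / [(8)·(5)·(3)]
       = (x^3 + 4x^2 - x - 4) / (120)

L_3(x) = (1/120)x^3 + (1/30)x^2 - (1/120)x - 1/30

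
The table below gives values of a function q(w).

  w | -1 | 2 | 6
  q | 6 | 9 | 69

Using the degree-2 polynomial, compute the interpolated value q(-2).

13

Evaluate each Lagrange basis at w = -2:
L_0(-2) = (-4)·(-8)/[(-3)·(-7)] = 32/21
L_1(-2) = (-1)·(-8)/[(3)·(-4)] = -2/3
L_2(-2) = (-1)·(-4)/[(7)·(4)] = 1/7
Sum: 6·(32/21) + 9·(-2/3) + 69·(1/7) = 13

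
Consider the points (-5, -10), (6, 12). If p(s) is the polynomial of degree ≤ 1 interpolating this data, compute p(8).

Evaluate each Lagrange basis at s = 8:
L_0(8) = (2)/[(-11)] = -2/11
L_1(8) = (13)/[(11)] = 13/11
Sum: (-10)·(-2/11) + 12·(13/11) = 16

16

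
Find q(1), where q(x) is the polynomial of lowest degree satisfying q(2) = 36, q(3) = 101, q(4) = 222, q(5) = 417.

Using Newton's divided-difference form:
q[2,3] = (101 - 36) / (3 - 2) = 65
q[3,4] = (222 - 101) / (4 - 3) = 121
q[4,5] = (417 - 222) / (5 - 4) = 195
q[2,3,4] = (121 - 65) / (4 - 2) = 28
q[3,4,5] = (195 - 121) / (5 - 3) = 37
q[2,3,4,5] = (37 - 28) / (5 - 2) = 3
q(1) = 36 + 65·(-1) + 28·(-1)·(-2) + 3·(-1)·(-2)·(-3) = 9

9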